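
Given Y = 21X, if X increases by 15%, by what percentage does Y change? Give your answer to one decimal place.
15.0%

For Y = 21X:
If X → X(1 + 0.15)
Then Y → Y · (1 + 0.15)^1
     = Y · 1.1500

Percentage change = ((1 + 0.15)^1 − 1) × 100% = 15.0%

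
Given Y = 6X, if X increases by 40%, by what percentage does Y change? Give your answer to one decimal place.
40.0%

For Y = 6X:
If X → X(1 + 0.4)
Then Y → Y · (1 + 0.4)^1
     = Y · 1.4000

Percentage change = ((1 + 0.4)^1 − 1) × 100% = 40.0%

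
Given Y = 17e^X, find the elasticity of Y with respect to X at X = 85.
Elasticity = 85

Elasticity = (dY/dX) · (X/Y)

dY/dX = 17·e^X
At X = 85: dY/dX = 17·e^85, Y = 17·e^85

Elasticity = (17·e^85) · (85 / (17·e^85)) = 85

Interpretation: for a small percentage change in X, the percentage change in Y is approximately 85.00 times as large.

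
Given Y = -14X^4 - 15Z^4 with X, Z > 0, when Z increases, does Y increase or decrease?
Y decreases

Taking the partial derivative:
∂Y/∂Z = -60Z^3

∂Y/∂Z = -60Z^3 < 0 (assuming positive values)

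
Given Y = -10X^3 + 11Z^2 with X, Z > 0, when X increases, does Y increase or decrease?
Y decreases

Taking the partial derivative:
∂Y/∂X = -30X^2

∂Y/∂X = -30X^2 < 0 (assuming positive values)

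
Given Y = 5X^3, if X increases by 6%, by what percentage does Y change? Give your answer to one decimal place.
19.1%

For Y = 5X^3:
If X → X(1 + 0.06)
Then Y → Y · (1 + 0.06)^3
     ≈ Y · 1.1910

Percentage change = ((1 + 0.06)^3 − 1) × 100% ≈ 19.1%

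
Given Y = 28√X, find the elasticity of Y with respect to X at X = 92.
Elasticity = 1/2

Elasticity = (dY/dX) · (X/Y)

dY/dX = 14/√X
At X = 92: dY/dX = 7·√23/23, Y = 56·√23

Elasticity = (7·√23/23) · (92 / (56·√23)) = 1/2

Interpretation: for a small percentage change in X, the percentage change in Y is approximately 0.50 times as large.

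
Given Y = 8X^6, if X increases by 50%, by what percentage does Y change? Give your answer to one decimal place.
1039.1%

For Y = 8X^6:
If X → X(1 + 0.5)
Then Y → Y · (1 + 0.5)^6
     ≈ Y · 11.3906

Percentage change = ((1 + 0.5)^6 − 1) × 100% ≈ 1039.1%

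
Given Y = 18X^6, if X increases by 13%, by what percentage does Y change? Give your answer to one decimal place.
108.2%

For Y = 18X^6:
If X → X(1 + 0.13)
Then Y → Y · (1 + 0.13)^6
     ≈ Y · 2.0820

Percentage change = ((1 + 0.13)^6 − 1) × 100% ≈ 108.2%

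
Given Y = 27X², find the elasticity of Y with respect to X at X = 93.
Elasticity = 2

Elasticity = (dY/dX) · (X/Y)

dY/dX = 54·X
At X = 93: dY/dX = 5022, Y = 233523

Elasticity = 5022 · (93 / 233523) = 2

Interpretation: for a small percentage change in X, the percentage change in Y is approximately 2.00 times as large.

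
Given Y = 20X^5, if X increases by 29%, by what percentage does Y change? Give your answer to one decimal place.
257.2%

For Y = 20X^5:
If X → X(1 + 0.29)
Then Y → Y · (1 + 0.29)^5
     ≈ Y · 3.5723

Percentage change = ((1 + 0.29)^5 − 1) × 100% ≈ 257.2%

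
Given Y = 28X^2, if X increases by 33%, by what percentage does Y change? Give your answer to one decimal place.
76.9%

For Y = 28X^2:
If X → X(1 + 0.33)
Then Y → Y · (1 + 0.33)^2
     = Y · 1.7689

Percentage change = ((1 + 0.33)^2 − 1) × 100% ≈ 76.9%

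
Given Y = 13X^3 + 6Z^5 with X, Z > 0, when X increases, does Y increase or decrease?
Y increases

Taking the partial derivative:
∂Y/∂X = 39X^2

∂Y/∂X = 39X^2 > 0 (assuming positive values)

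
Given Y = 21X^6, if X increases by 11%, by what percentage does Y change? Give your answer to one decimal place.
87.0%

For Y = 21X^6:
If X → X(1 + 0.11)
Then Y → Y · (1 + 0.11)^6
     ≈ Y · 1.8704

Percentage change = ((1 + 0.11)^6 − 1) × 100% ≈ 87.0%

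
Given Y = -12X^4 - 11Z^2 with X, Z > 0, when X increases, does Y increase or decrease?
Y decreases

Taking the partial derivative:
∂Y/∂X = -48X^3

∂Y/∂X = -48X^3 < 0 (assuming positive values)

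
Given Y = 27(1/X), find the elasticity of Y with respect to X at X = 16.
Elasticity = -1

Elasticity = (dY/dX) · (X/Y)

dY/dX = -27/X²
At X = 16: dY/dX = -27/256, Y = 27/16

Elasticity = (-27/256) · (16 / (27/16)) = -1

Interpretation: for a small percentage change in X, the percentage change in Y is approximately -1.00 times as large.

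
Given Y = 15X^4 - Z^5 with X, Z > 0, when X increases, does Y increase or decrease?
Y increases

Taking the partial derivative:
∂Y/∂X = 60X^3

∂Y/∂X = 60X^3 > 0 (assuming positive values)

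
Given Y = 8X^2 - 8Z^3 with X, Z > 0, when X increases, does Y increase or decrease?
Y increases

Taking the partial derivative:
∂Y/∂X = 16X

∂Y/∂X = 16X > 0 (assuming positive values)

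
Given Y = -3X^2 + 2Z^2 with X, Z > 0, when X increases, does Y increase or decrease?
Y decreases

Taking the partial derivative:
∂Y/∂X = -6X

∂Y/∂X = -6X < 0 (assuming positive values)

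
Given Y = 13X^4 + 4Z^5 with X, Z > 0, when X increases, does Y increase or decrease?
Y increases

Taking the partial derivative:
∂Y/∂X = 52X^3

∂Y/∂X = 52X^3 > 0 (assuming positive values)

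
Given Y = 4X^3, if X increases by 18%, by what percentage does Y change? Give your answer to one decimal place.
64.3%

For Y = 4X^3:
If X → X(1 + 0.18)
Then Y → Y · (1 + 0.18)^3
     ≈ Y · 1.6430

Percentage change = ((1 + 0.18)^3 − 1) × 100% ≈ 64.3%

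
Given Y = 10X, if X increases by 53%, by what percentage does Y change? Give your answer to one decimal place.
53.0%

For Y = 10X:
If X → X(1 + 0.53)
Then Y → Y · (1 + 0.53)^1
     = Y · 1.5300

Percentage change = ((1 + 0.53)^1 − 1) × 100% = 53.0%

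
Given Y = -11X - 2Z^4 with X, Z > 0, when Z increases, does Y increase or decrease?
Y decreases

Taking the partial derivative:
∂Y/∂Z = -8Z^3

∂Y/∂Z = -8Z^3 < 0 (assuming positive values)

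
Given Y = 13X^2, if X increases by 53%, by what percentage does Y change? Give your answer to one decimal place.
134.1%

For Y = 13X^2:
If X → X(1 + 0.53)
Then Y → Y · (1 + 0.53)^2
     = Y · 2.3409

Percentage change = ((1 + 0.53)^2 − 1) × 100% ≈ 134.1%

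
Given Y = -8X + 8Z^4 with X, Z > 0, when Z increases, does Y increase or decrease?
Y increases

Taking the partial derivative:
∂Y/∂Z = 32Z^3

∂Y/∂Z = 32Z^3 > 0 (assuming positive values)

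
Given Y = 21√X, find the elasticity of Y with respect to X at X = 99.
Elasticity = 1/2

Elasticity = (dY/dX) · (X/Y)

dY/dX = 21/(2·√X)
At X = 99: dY/dX = 7·√11/22, Y = 63·√11

Elasticity = (7·√11/22) · (99 / (63·√11)) = 1/2

Interpretation: for a small percentage change in X, the percentage change in Y is approximately 0.50 times as large.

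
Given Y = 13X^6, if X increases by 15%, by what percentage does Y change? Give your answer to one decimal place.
131.3%

For Y = 13X^6:
If X → X(1 + 0.15)
Then Y → Y · (1 + 0.15)^6
     ≈ Y · 2.3131

Percentage change = ((1 + 0.15)^6 − 1) × 100% ≈ 131.3%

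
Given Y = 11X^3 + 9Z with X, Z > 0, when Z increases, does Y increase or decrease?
Y increases

Taking the partial derivative:
∂Y/∂Z = 9

∂Y/∂Z = 9 > 0 (assuming positive values)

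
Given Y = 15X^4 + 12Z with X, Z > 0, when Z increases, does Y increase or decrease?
Y increases

Taking the partial derivative:
∂Y/∂Z = 12

∂Y/∂Z = 12 > 0 (assuming positive values)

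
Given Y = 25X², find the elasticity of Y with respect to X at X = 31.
Elasticity = 2

Elasticity = (dY/dX) · (X/Y)

dY/dX = 50·X
At X = 31: dY/dX = 1550, Y = 24025

Elasticity = 1550 · (31 / 24025) = 2

Interpretation: for a small percentage change in X, the percentage change in Y is approximately 2.00 times as large.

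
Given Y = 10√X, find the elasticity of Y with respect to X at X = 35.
Elasticity = 1/2

Elasticity = (dY/dX) · (X/Y)

dY/dX = 5/√X
At X = 35: dY/dX = √35/7, Y = 10·√35

Elasticity = (√35/7) · (35 / (10·√35)) = 1/2

Interpretation: for a small percentage change in X, the percentage change in Y is approximately 0.50 times as large.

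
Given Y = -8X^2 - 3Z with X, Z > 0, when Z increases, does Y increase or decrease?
Y decreases

Taking the partial derivative:
∂Y/∂Z = -3

∂Y/∂Z = -3 < 0 (assuming positive values)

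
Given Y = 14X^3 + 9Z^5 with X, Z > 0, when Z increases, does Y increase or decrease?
Y increases

Taking the partial derivative:
∂Y/∂Z = 45Z^4

∂Y/∂Z = 45Z^4 > 0 (assuming positive values)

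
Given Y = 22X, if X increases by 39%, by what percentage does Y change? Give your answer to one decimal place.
39.0%

For Y = 22X:
If X → X(1 + 0.39)
Then Y → Y · (1 + 0.39)^1
     = Y · 1.3900

Percentage change = ((1 + 0.39)^1 − 1) × 100% = 39.0%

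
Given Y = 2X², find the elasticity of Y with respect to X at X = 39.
Elasticity = 2

Elasticity = (dY/dX) · (X/Y)

dY/dX = 4·X
At X = 39: dY/dX = 156, Y = 3042

Elasticity = 156 · (39 / 3042) = 2

Interpretation: for a small percentage change in X, the percentage change in Y is approximately 2.00 times as large.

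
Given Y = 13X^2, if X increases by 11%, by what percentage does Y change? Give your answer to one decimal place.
23.2%

For Y = 13X^2:
If X → X(1 + 0.11)
Then Y → Y · (1 + 0.11)^2
     = Y · 1.2321

Percentage change = ((1 + 0.11)^2 − 1) × 100% ≈ 23.2%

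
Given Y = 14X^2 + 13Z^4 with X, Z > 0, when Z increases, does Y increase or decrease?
Y increases

Taking the partial derivative:
∂Y/∂Z = 52Z^3

∂Y/∂Z = 52Z^3 > 0 (assuming positive values)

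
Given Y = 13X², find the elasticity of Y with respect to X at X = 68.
Elasticity = 2

Elasticity = (dY/dX) · (X/Y)

dY/dX = 26·X
At X = 68: dY/dX = 1768, Y = 60112

Elasticity = 1768 · (68 / 60112) = 2

Interpretation: for a small percentage change in X, the percentage change in Y is approximately 2.00 times as large.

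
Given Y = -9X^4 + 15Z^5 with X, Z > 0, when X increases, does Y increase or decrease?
Y decreases

Taking the partial derivative:
∂Y/∂X = -36X^3

∂Y/∂X = -36X^3 < 0 (assuming positive values)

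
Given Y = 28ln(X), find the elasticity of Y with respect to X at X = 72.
Elasticity = 1/ln(72) ≈ 0.2338

Elasticity = (dY/dX) · (X/Y)

dY/dX = 28/X
At X = 72: dY/dX = 7/18, Y = 28·ln(72)

Elasticity = (7/18) · (72 / (28·ln(72))) = 1/ln(72) ≈ 0.2338

Interpretation: for a small percentage change in X, the percentage change in Y is approximately 0.23 times as large.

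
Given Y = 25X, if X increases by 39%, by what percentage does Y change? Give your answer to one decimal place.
39.0%

For Y = 25X:
If X → X(1 + 0.39)
Then Y → Y · (1 + 0.39)^1
     = Y · 1.3900

Percentage change = ((1 + 0.39)^1 − 1) × 100% = 39.0%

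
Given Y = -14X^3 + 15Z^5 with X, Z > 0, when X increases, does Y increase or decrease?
Y decreases

Taking the partial derivative:
∂Y/∂X = -42X^2

∂Y/∂X = -42X^2 < 0 (assuming positive values)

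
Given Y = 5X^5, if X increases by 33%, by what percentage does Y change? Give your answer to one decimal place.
316.2%

For Y = 5X^5:
If X → X(1 + 0.33)
Then Y → Y · (1 + 0.33)^5
     ≈ Y · 4.1616

Percentage change = ((1 + 0.33)^5 − 1) × 100% ≈ 316.2%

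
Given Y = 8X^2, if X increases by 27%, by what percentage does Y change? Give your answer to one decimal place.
61.3%

For Y = 8X^2:
If X → X(1 + 0.27)
Then Y → Y · (1 + 0.27)^2
     = Y · 1.6129

Percentage change = ((1 + 0.27)^2 − 1) × 100% ≈ 61.3%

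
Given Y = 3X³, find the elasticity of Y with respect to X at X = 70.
Elasticity = 3

Elasticity = (dY/dX) · (X/Y)

dY/dX = 9·X²
At X = 70: dY/dX = 44100, Y = 1029000

Elasticity = 44100 · (70 / 1029000) = 3

Interpretation: for a small percentage change in X, the percentage change in Y is approximately 3.00 times as large.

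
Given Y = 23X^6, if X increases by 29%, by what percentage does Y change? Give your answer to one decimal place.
360.8%

For Y = 23X^6:
If X → X(1 + 0.29)
Then Y → Y · (1 + 0.29)^6
     ≈ Y · 4.6083

Percentage change = ((1 + 0.29)^6 − 1) × 100% ≈ 360.8%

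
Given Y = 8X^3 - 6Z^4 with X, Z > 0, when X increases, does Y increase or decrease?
Y increases

Taking the partial derivative:
∂Y/∂X = 24X^2

∂Y/∂X = 24X^2 > 0 (assuming positive values)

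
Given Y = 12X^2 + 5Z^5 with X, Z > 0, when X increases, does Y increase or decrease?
Y increases

Taking the partial derivative:
∂Y/∂X = 24X

∂Y/∂X = 24X > 0 (assuming positive values)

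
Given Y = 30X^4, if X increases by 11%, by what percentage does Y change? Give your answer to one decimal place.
51.8%

For Y = 30X^4:
If X → X(1 + 0.11)
Then Y → Y · (1 + 0.11)^4
     ≈ Y · 1.5181

Percentage change = ((1 + 0.11)^4 − 1) × 100% ≈ 51.8%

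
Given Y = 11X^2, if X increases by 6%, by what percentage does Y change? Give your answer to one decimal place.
12.4%

For Y = 11X^2:
If X → X(1 + 0.06)
Then Y → Y · (1 + 0.06)^2
     = Y · 1.1236

Percentage change = ((1 + 0.06)^2 − 1) × 100% ≈ 12.4%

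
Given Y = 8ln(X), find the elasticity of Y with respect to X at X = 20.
Elasticity = 1/ln(20) ≈ 0.3338

Elasticity = (dY/dX) · (X/Y)

dY/dX = 8/X
At X = 20: dY/dX = 2/5, Y = 8·ln(20)

Elasticity = (2/5) · (20 / (8·ln(20))) = 1/ln(20) ≈ 0.3338

Interpretation: for a small percentage change in X, the percentage change in Y is approximately 0.33 times as large.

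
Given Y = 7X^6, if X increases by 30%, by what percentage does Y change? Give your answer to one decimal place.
382.7%

For Y = 7X^6:
If X → X(1 + 0.3)
Then Y → Y · (1 + 0.3)^6
     ≈ Y · 4.8268

Percentage change = ((1 + 0.3)^6 − 1) × 100% ≈ 382.7%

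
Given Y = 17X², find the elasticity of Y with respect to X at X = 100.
Elasticity = 2

Elasticity = (dY/dX) · (X/Y)

dY/dX = 34·X
At X = 100: dY/dX = 3400, Y = 170000

Elasticity = 3400 · (100 / 170000) = 2

Interpretation: for a small percentage change in X, the percentage change in Y is approximately 2.00 times as large.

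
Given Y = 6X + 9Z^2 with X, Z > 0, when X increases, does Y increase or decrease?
Y increases

Taking the partial derivative:
∂Y/∂X = 6

∂Y/∂X = 6 > 0 (assuming positive values)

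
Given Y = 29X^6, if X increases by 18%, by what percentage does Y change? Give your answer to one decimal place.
170.0%

For Y = 29X^6:
If X → X(1 + 0.18)
Then Y → Y · (1 + 0.18)^6
     ≈ Y · 2.6996

Percentage change = ((1 + 0.18)^6 − 1) × 100% ≈ 170.0%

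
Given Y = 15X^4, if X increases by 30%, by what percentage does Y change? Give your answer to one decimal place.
185.6%

For Y = 15X^4:
If X → X(1 + 0.3)
Then Y → Y · (1 + 0.3)^4
     = Y · 2.8561

Percentage change = ((1 + 0.3)^4 − 1) × 100% ≈ 185.6%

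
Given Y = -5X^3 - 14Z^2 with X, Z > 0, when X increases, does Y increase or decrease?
Y decreases

Taking the partial derivative:
∂Y/∂X = -15X^2

∂Y/∂X = -15X^2 < 0 (assuming positive values)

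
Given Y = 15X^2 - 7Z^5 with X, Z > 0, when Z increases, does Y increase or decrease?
Y decreases

Taking the partial derivative:
∂Y/∂Z = -35Z^4

∂Y/∂Z = -35Z^4 < 0 (assuming positive values)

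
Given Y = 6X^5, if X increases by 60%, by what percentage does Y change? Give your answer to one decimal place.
948.6%

For Y = 6X^5:
If X → X(1 + 0.6)
Then Y → Y · (1 + 0.6)^5
     ≈ Y · 10.4858

Percentage change = ((1 + 0.6)^5 − 1) × 100% ≈ 948.6%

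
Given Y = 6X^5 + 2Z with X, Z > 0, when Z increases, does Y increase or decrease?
Y increases

Taking the partial derivative:
∂Y/∂Z = 2

∂Y/∂Z = 2 > 0 (assuming positive values)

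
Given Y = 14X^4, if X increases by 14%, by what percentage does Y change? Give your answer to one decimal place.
68.9%

For Y = 14X^4:
If X → X(1 + 0.14)
Then Y → Y · (1 + 0.14)^4
     ≈ Y · 1.6890

Percentage change = ((1 + 0.14)^4 − 1) × 100% ≈ 68.9%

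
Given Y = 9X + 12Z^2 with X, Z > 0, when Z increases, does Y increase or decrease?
Y increases

Taking the partial derivative:
∂Y/∂Z = 24Z

∂Y/∂Z = 24Z > 0 (assuming positive values)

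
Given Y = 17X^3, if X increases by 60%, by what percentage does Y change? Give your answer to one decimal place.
309.6%

For Y = 17X^3:
If X → X(1 + 0.6)
Then Y → Y · (1 + 0.6)^3
     = Y · 4.0960

Percentage change = ((1 + 0.6)^3 − 1) × 100% = 309.6%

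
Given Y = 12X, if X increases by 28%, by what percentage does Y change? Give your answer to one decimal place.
28.0%

For Y = 12X:
If X → X(1 + 0.28)
Then Y → Y · (1 + 0.28)^1
     = Y · 1.2800

Percentage change = ((1 + 0.28)^1 − 1) × 100% = 28.0%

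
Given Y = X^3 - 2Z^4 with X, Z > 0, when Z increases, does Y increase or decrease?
Y decreases

Taking the partial derivative:
∂Y/∂Z = -8Z^3

∂Y/∂Z = -8Z^3 < 0 (assuming positive values)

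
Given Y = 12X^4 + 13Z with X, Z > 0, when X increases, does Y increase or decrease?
Y increases

Taking the partial derivative:
∂Y/∂X = 48X^3

∂Y/∂X = 48X^3 > 0 (assuming positive values)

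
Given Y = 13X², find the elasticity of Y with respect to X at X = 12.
Elasticity = 2

Elasticity = (dY/dX) · (X/Y)

dY/dX = 26·X
At X = 12: dY/dX = 312, Y = 1872

Elasticity = 312 · (12 / 1872) = 2

Interpretation: for a small percentage change in X, the percentage change in Y is approximately 2.00 times as large.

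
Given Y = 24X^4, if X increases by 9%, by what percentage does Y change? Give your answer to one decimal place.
41.2%

For Y = 24X^4:
If X → X(1 + 0.09)
Then Y → Y · (1 + 0.09)^4
     ≈ Y · 1.4116

Percentage change = ((1 + 0.09)^4 − 1) × 100% ≈ 41.2%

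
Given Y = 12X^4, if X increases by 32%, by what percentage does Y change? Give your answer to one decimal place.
203.6%

For Y = 12X^4:
If X → X(1 + 0.32)
Then Y → Y · (1 + 0.32)^4
     ≈ Y · 3.0360

Percentage change = ((1 + 0.32)^4 − 1) × 100% ≈ 203.6%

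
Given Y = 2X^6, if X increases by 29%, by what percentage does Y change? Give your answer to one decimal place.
360.8%

For Y = 2X^6:
If X → X(1 + 0.29)
Then Y → Y · (1 + 0.29)^6
     ≈ Y · 4.6083

Percentage change = ((1 + 0.29)^6 − 1) × 100% ≈ 360.8%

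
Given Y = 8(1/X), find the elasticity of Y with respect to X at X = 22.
Elasticity = -1

Elasticity = (dY/dX) · (X/Y)

dY/dX = -8/X²
At X = 22: dY/dX = -2/121, Y = 4/11

Elasticity = (-2/121) · (22 / (4/11)) = -1

Interpretation: for a small percentage change in X, the percentage change in Y is approximately -1.00 times as large.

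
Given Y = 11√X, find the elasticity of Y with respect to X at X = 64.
Elasticity = 1/2

Elasticity = (dY/dX) · (X/Y)

dY/dX = 11/(2·√X)
At X = 64: dY/dX = 11/16, Y = 88

Elasticity = (11/16) · (64 / 88) = 1/2

Interpretation: for a small percentage change in X, the percentage change in Y is approximately 0.50 times as large.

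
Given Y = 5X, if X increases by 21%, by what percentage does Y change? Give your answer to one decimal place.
21.0%

For Y = 5X:
If X → X(1 + 0.21)
Then Y → Y · (1 + 0.21)^1
     = Y · 1.2100

Percentage change = ((1 + 0.21)^1 − 1) × 100% = 21.0%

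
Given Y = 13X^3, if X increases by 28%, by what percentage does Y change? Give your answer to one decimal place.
109.7%

For Y = 13X^3:
If X → X(1 + 0.28)
Then Y → Y · (1 + 0.28)^3
     ≈ Y · 2.0972

Percentage change = ((1 + 0.28)^3 − 1) × 100% ≈ 109.7%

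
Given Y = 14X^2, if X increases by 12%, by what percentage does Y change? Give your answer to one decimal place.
25.4%

For Y = 14X^2:
If X → X(1 + 0.12)
Then Y → Y · (1 + 0.12)^2
     = Y · 1.2544

Percentage change = ((1 + 0.12)^2 − 1) × 100% ≈ 25.4%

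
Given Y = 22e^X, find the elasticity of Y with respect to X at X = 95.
Elasticity = 95

Elasticity = (dY/dX) · (X/Y)

dY/dX = 22·e^X
At X = 95: dY/dX = 22·e^95, Y = 22·e^95

Elasticity = (22·e^95) · (95 / (22·e^95)) = 95

Interpretation: for a small percentage change in X, the percentage change in Y is approximately 95.00 times as large.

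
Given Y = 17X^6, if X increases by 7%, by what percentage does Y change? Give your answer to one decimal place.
50.1%

For Y = 17X^6:
If X → X(1 + 0.07)
Then Y → Y · (1 + 0.07)^6
     ≈ Y · 1.5007

Percentage change = ((1 + 0.07)^6 − 1) × 100% ≈ 50.1%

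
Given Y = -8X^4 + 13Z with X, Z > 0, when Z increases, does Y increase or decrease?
Y increases

Taking the partial derivative:
∂Y/∂Z = 13

∂Y/∂Z = 13 > 0 (assuming positive values)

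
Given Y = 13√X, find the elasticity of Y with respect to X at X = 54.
Elasticity = 1/2

Elasticity = (dY/dX) · (X/Y)

dY/dX = 13/(2·√X)
At X = 54: dY/dX = 13·√6/36, Y = 39·√6

Elasticity = (13·√6/36) · (54 / (39·√6)) = 1/2

Interpretation: for a small percentage change in X, the percentage change in Y is approximately 0.50 times as large.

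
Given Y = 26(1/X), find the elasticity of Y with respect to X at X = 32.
Elasticity = -1

Elasticity = (dY/dX) · (X/Y)

dY/dX = -26/X²
At X = 32: dY/dX = -13/512, Y = 13/16

Elasticity = (-13/512) · (32 / (13/16)) = -1

Interpretation: for a small percentage change in X, the percentage change in Y is approximately -1.00 times as large.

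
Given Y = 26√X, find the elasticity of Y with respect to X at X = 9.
Elasticity = 1/2

Elasticity = (dY/dX) · (X/Y)

dY/dX = 13/√X
At X = 9: dY/dX = 13/3, Y = 78

Elasticity = (13/3) · (9 / 78) = 1/2

Interpretation: for a small percentage change in X, the percentage change in Y is approximately 0.50 times as large.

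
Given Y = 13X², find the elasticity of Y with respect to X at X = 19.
Elasticity = 2

Elasticity = (dY/dX) · (X/Y)

dY/dX = 26·X
At X = 19: dY/dX = 494, Y = 4693

Elasticity = 494 · (19 / 4693) = 2

Interpretation: for a small percentage change in X, the percentage change in Y is approximately 2.00 times as large.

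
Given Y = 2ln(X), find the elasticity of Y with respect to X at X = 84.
Elasticity = 1/ln(84) ≈ 0.2257

Elasticity = (dY/dX) · (X/Y)

dY/dX = 2/X
At X = 84: dY/dX = 1/42, Y = 2·ln(84)

Elasticity = (1/42) · (84 / (2·ln(84))) = 1/ln(84) ≈ 0.2257

Interpretation: for a small percentage change in X, the percentage change in Y is approximately 0.23 times as large.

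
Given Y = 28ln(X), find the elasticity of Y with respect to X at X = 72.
Elasticity = 1/ln(72) ≈ 0.2338

Elasticity = (dY/dX) · (X/Y)

dY/dX = 28/X
At X = 72: dY/dX = 7/18, Y = 28·ln(72)

Elasticity = (7/18) · (72 / (28·ln(72))) = 1/ln(72) ≈ 0.2338

Interpretation: for a small percentage change in X, the percentage change in Y is approximately 0.23 times as large.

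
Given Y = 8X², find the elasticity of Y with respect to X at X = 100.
Elasticity = 2

Elasticity = (dY/dX) · (X/Y)

dY/dX = 16·X
At X = 100: dY/dX = 1600, Y = 80000

Elasticity = 1600 · (100 / 80000) = 2

Interpretation: for a small percentage change in X, the percentage change in Y is approximately 2.00 times as large.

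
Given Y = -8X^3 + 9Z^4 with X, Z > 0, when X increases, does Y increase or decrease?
Y decreases

Taking the partial derivative:
∂Y/∂X = -24X^2

∂Y/∂X = -24X^2 < 0 (assuming positive values)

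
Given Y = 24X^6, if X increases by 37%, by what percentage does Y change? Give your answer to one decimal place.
561.2%

For Y = 24X^6:
If X → X(1 + 0.37)
Then Y → Y · (1 + 0.37)^6
     ≈ Y · 6.6119

Percentage change = ((1 + 0.37)^6 − 1) × 100% ≈ 561.2%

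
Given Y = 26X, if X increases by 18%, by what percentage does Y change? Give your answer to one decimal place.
18.0%

For Y = 26X:
If X → X(1 + 0.18)
Then Y → Y · (1 + 0.18)^1
     = Y · 1.1800

Percentage change = ((1 + 0.18)^1 − 1) × 100% = 18.0%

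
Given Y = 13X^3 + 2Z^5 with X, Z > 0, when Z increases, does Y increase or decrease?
Y increases

Taking the partial derivative:
∂Y/∂Z = 10Z^4

∂Y/∂Z = 10Z^4 > 0 (assuming positive values)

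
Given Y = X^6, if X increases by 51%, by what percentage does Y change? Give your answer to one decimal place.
1085.4%

For Y = X^6:
If X → X(1 + 0.51)
Then Y → Y · (1 + 0.51)^6
     ≈ Y · 11.8539

Percentage change = ((1 + 0.51)^6 − 1) × 100% ≈ 1085.4%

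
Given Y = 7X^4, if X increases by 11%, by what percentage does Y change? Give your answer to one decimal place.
51.8%

For Y = 7X^4:
If X → X(1 + 0.11)
Then Y → Y · (1 + 0.11)^4
     ≈ Y · 1.5181

Percentage change = ((1 + 0.11)^4 − 1) × 100% ≈ 51.8%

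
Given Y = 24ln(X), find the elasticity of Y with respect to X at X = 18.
Elasticity = 1/ln(18) ≈ 0.3460

Elasticity = (dY/dX) · (X/Y)

dY/dX = 24/X
At X = 18: dY/dX = 4/3, Y = 24·ln(18)

Elasticity = (4/3) · (18 / (24·ln(18))) = 1/ln(18) ≈ 0.3460

Interpretation: for a small percentage change in X, the percentage change in Y is approximately 0.35 times as large.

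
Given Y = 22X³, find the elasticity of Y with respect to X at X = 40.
Elasticity = 3

Elasticity = (dY/dX) · (X/Y)

dY/dX = 66·X²
At X = 40: dY/dX = 105600, Y = 1408000

Elasticity = 105600 · (40 / 1408000) = 3

Interpretation: for a small percentage change in X, the percentage change in Y is approximately 3.00 times as large.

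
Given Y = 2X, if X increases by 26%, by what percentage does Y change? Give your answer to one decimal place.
26.0%

For Y = 2X:
If X → X(1 + 0.26)
Then Y → Y · (1 + 0.26)^1
     = Y · 1.2600

Percentage change = ((1 + 0.26)^1 − 1) × 100% = 26.0%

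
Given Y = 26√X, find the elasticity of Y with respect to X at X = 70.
Elasticity = 1/2

Elasticity = (dY/dX) · (X/Y)

dY/dX = 13/√X
At X = 70: dY/dX = 13·√70/70, Y = 26·√70

Elasticity = (13·√70/70) · (70 / (26·√70)) = 1/2

Interpretation: for a small percentage change in X, the percentage change in Y is approximately 0.50 times as large.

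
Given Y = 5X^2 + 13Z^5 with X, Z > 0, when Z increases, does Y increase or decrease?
Y increases

Taking the partial derivative:
∂Y/∂Z = 65Z^4

∂Y/∂Z = 65Z^4 > 0 (assuming positive values)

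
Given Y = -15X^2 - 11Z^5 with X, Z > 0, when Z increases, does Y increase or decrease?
Y decreases

Taking the partial derivative:
∂Y/∂Z = -55Z^4

∂Y/∂Z = -55Z^4 < 0 (assuming positive values)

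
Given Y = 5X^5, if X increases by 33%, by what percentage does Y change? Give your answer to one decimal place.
316.2%

For Y = 5X^5:
If X → X(1 + 0.33)
Then Y → Y · (1 + 0.33)^5
     ≈ Y · 4.1616

Percentage change = ((1 + 0.33)^5 − 1) × 100% ≈ 316.2%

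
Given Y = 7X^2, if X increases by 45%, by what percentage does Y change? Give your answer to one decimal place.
110.3%

For Y = 7X^2:
If X → X(1 + 0.45)
Then Y → Y · (1 + 0.45)^2
     = Y · 2.1025

Percentage change = ((1 + 0.45)^2 − 1) × 100% ≈ 110.3%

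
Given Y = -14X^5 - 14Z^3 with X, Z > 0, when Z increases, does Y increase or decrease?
Y decreases

Taking the partial derivative:
∂Y/∂Z = -42Z^2

∂Y/∂Z = -42Z^2 < 0 (assuming positive values)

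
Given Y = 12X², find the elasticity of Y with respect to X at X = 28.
Elasticity = 2

Elasticity = (dY/dX) · (X/Y)

dY/dX = 24·X
At X = 28: dY/dX = 672, Y = 9408

Elasticity = 672 · (28 / 9408) = 2

Interpretation: for a small percentage change in X, the percentage change in Y is approximately 2.00 times as large.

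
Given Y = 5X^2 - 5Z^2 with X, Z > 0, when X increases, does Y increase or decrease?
Y increases

Taking the partial derivative:
∂Y/∂X = 10X

∂Y/∂X = 10X > 0 (assuming positive values)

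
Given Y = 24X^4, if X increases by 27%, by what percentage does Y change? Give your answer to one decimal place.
160.1%

For Y = 24X^4:
If X → X(1 + 0.27)
Then Y → Y · (1 + 0.27)^4
     ≈ Y · 2.6014

Percentage change = ((1 + 0.27)^4 − 1) × 100% ≈ 160.1%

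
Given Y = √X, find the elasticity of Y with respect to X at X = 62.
Elasticity = 1/2

Elasticity = (dY/dX) · (X/Y)

dY/dX = 1/(2·√X)
At X = 62: dY/dX = √62/124, Y = √62

Elasticity = (√62/124) · (62 / (√62)) = 1/2

Interpretation: for a small percentage change in X, the percentage change in Y is approximately 0.50 times as large.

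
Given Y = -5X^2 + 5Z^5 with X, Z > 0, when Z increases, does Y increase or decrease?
Y increases

Taking the partial derivative:
∂Y/∂Z = 25Z^4

∂Y/∂Z = 25Z^4 > 0 (assuming positive values)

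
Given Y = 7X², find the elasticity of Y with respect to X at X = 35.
Elasticity = 2

Elasticity = (dY/dX) · (X/Y)

dY/dX = 14·X
At X = 35: dY/dX = 490, Y = 8575

Elasticity = 490 · (35 / 8575) = 2

Interpretation: for a small percentage change in X, the percentage change in Y is approximately 2.00 times as large.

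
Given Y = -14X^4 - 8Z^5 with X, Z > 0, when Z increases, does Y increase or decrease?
Y decreases

Taking the partial derivative:
∂Y/∂Z = -40Z^4

∂Y/∂Z = -40Z^4 < 0 (assuming positive values)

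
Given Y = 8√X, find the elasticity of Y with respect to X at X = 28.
Elasticity = 1/2

Elasticity = (dY/dX) · (X/Y)

dY/dX = 4/√X
At X = 28: dY/dX = 2·√7/7, Y = 16·√7

Elasticity = (2·√7/7) · (28 / (16·√7)) = 1/2

Interpretation: for a small percentage change in X, the percentage change in Y is approximately 0.50 times as large.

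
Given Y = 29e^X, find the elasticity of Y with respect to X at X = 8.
Elasticity = 8

Elasticity = (dY/dX) · (X/Y)

dY/dX = 29·e^X
At X = 8: dY/dX = 29·e^8, Y = 29·e^8

Elasticity = (29·e^8) · (8 / (29·e^8)) = 8

Interpretation: for a small percentage change in X, the percentage change in Y is approximately 8.00 times as large.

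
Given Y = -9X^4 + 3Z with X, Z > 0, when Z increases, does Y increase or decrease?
Y increases

Taking the partial derivative:
∂Y/∂Z = 3

∂Y/∂Z = 3 > 0 (assuming positive values)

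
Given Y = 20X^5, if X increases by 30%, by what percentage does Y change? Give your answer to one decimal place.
271.3%

For Y = 20X^5:
If X → X(1 + 0.3)
Then Y → Y · (1 + 0.3)^5
     ≈ Y · 3.7129

Percentage change = ((1 + 0.3)^5 − 1) × 100% ≈ 271.3%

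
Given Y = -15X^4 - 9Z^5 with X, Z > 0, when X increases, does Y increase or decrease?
Y decreases

Taking the partial derivative:
∂Y/∂X = -60X^3

∂Y/∂X = -60X^3 < 0 (assuming positive values)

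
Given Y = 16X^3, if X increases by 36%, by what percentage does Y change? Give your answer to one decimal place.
151.5%

For Y = 16X^3:
If X → X(1 + 0.36)
Then Y → Y · (1 + 0.36)^3
     ≈ Y · 2.5155

Percentage change = ((1 + 0.36)^3 − 1) × 100% ≈ 151.5%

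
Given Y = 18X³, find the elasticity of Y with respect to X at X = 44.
Elasticity = 3

Elasticity = (dY/dX) · (X/Y)

dY/dX = 54·X²
At X = 44: dY/dX = 104544, Y = 1533312

Elasticity = 104544 · (44 / 1533312) = 3

Interpretation: for a small percentage change in X, the percentage change in Y is approximately 3.00 times as large.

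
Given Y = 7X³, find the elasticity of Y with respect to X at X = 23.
Elasticity = 3

Elasticity = (dY/dX) · (X/Y)

dY/dX = 21·X²
At X = 23: dY/dX = 11109, Y = 85169

Elasticity = 11109 · (23 / 85169) = 3

Interpretation: for a small percentage change in X, the percentage change in Y is approximately 3.00 times as large.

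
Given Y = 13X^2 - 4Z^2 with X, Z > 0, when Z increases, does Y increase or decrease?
Y decreases

Taking the partial derivative:
∂Y/∂Z = -8Z

∂Y/∂Z = -8Z < 0 (assuming positive values)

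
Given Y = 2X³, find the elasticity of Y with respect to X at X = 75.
Elasticity = 3

Elasticity = (dY/dX) · (X/Y)

dY/dX = 6·X²
At X = 75: dY/dX = 33750, Y = 843750

Elasticity = 33750 · (75 / 843750) = 3

Interpretation: for a small percentage change in X, the percentage change in Y is approximately 3.00 times as large.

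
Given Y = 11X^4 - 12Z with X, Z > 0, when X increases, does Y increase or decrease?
Y increases

Taking the partial derivative:
∂Y/∂X = 44X^3

∂Y/∂X = 44X^3 > 0 (assuming positive values)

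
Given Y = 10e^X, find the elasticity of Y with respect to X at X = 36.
Elasticity = 36

Elasticity = (dY/dX) · (X/Y)

dY/dX = 10·e^X
At X = 36: dY/dX = 10·e^36, Y = 10·e^36

Elasticity = (10·e^36) · (36 / (10·e^36)) = 36

Interpretation: for a small percentage change in X, the percentage change in Y is approximately 36.00 times as large.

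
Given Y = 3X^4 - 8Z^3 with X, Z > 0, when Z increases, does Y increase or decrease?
Y decreases

Taking the partial derivative:
∂Y/∂Z = -24Z^2

∂Y/∂Z = -24Z^2 < 0 (assuming positive values)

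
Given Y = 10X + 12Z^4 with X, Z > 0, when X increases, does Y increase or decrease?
Y increases

Taking the partial derivative:
∂Y/∂X = 10

∂Y/∂X = 10 > 0 (assuming positive values)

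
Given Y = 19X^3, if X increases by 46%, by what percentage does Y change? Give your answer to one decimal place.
211.2%

For Y = 19X^3:
If X → X(1 + 0.46)
Then Y → Y · (1 + 0.46)^3
     ≈ Y · 3.1121

Percentage change = ((1 + 0.46)^3 − 1) × 100% ≈ 211.2%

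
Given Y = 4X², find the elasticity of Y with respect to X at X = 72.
Elasticity = 2

Elasticity = (dY/dX) · (X/Y)

dY/dX = 8·X
At X = 72: dY/dX = 576, Y = 20736

Elasticity = 576 · (72 / 20736) = 2

Interpretation: for a small percentage change in X, the percentage change in Y is approximately 2.00 times as large.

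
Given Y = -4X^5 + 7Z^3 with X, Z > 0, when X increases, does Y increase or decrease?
Y decreases

Taking the partial derivative:
∂Y/∂X = -20X^4

∂Y/∂X = -20X^4 < 0 (assuming positive values)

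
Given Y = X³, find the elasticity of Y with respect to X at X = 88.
Elasticity = 3

Elasticity = (dY/dX) · (X/Y)

dY/dX = 3·X²
At X = 88: dY/dX = 23232, Y = 681472

Elasticity = 23232 · (88 / 681472) = 3

Interpretation: for a small percentage change in X, the percentage change in Y is approximately 3.00 times as large.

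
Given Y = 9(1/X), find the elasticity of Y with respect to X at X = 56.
Elasticity = -1

Elasticity = (dY/dX) · (X/Y)

dY/dX = -9/X²
At X = 56: dY/dX = -9/3136, Y = 9/56

Elasticity = (-9/3136) · (56 / (9/56)) = -1

Interpretation: for a small percentage change in X, the percentage change in Y is approximately -1.00 times as large.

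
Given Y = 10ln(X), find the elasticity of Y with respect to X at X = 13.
Elasticity = 1/ln(13) ≈ 0.3899

Elasticity = (dY/dX) · (X/Y)

dY/dX = 10/X
At X = 13: dY/dX = 10/13, Y = 10·ln(13)

Elasticity = (10/13) · (13 / (10·ln(13))) = 1/ln(13) ≈ 0.3899

Interpretation: for a small percentage change in X, the percentage change in Y is approximately 0.39 times as large.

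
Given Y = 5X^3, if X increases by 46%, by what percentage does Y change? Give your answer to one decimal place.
211.2%

For Y = 5X^3:
If X → X(1 + 0.46)
Then Y → Y · (1 + 0.46)^3
     ≈ Y · 3.1121

Percentage change = ((1 + 0.46)^3 − 1) × 100% ≈ 211.2%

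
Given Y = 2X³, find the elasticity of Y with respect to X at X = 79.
Elasticity = 3

Elasticity = (dY/dX) · (X/Y)

dY/dX = 6·X²
At X = 79: dY/dX = 37446, Y = 986078

Elasticity = 37446 · (79 / 986078) = 3

Interpretation: for a small percentage change in X, the percentage change in Y is approximately 3.00 times as large.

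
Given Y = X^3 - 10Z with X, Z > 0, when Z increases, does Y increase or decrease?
Y decreases

Taking the partial derivative:
∂Y/∂Z = -10

∂Y/∂Z = -10 < 0 (assuming positive values)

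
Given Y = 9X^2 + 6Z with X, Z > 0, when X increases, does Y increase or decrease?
Y increases

Taking the partial derivative:
∂Y/∂X = 18X

∂Y/∂X = 18X > 0 (assuming positive values)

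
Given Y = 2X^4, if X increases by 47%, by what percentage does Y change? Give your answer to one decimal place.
366.9%

For Y = 2X^4:
If X → X(1 + 0.47)
Then Y → Y · (1 + 0.47)^4
     ≈ Y · 4.6695

Percentage change = ((1 + 0.47)^4 − 1) × 100% ≈ 366.9%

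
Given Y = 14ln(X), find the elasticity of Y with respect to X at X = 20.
Elasticity = 1/ln(20) ≈ 0.3338

Elasticity = (dY/dX) · (X/Y)

dY/dX = 14/X
At X = 20: dY/dX = 7/10, Y = 14·ln(20)

Elasticity = (7/10) · (20 / (14·ln(20))) = 1/ln(20) ≈ 0.3338

Interpretation: for a small percentage change in X, the percentage change in Y is approximately 0.33 times as large.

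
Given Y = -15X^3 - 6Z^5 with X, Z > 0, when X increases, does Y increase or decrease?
Y decreases

Taking the partial derivative:
∂Y/∂X = -45X^2

∂Y/∂X = -45X^2 < 0 (assuming positive values)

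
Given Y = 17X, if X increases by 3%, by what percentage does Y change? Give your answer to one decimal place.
3.0%

For Y = 17X:
If X → X(1 + 0.03)
Then Y → Y · (1 + 0.03)^1
     = Y · 1.0300

Percentage change = ((1 + 0.03)^1 − 1) × 100% = 3.0%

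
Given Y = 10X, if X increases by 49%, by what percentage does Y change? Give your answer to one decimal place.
49.0%

For Y = 10X:
If X → X(1 + 0.49)
Then Y → Y · (1 + 0.49)^1
     = Y · 1.4900

Percentage change = ((1 + 0.49)^1 − 1) × 100% = 49.0%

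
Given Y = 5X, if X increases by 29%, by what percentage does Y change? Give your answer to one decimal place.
29.0%

For Y = 5X:
If X → X(1 + 0.29)
Then Y → Y · (1 + 0.29)^1
     = Y · 1.2900

Percentage change = ((1 + 0.29)^1 − 1) × 100% = 29.0%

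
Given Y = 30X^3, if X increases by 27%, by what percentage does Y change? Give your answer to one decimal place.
104.8%

For Y = 30X^3:
If X → X(1 + 0.27)
Then Y → Y · (1 + 0.27)^3
     ≈ Y · 2.0484

Percentage change = ((1 + 0.27)^3 − 1) × 100% ≈ 104.8%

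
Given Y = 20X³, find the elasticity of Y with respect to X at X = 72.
Elasticity = 3

Elasticity = (dY/dX) · (X/Y)

dY/dX = 60·X²
At X = 72: dY/dX = 311040, Y = 7464960

Elasticity = 311040 · (72 / 7464960) = 3

Interpretation: for a small percentage change in X, the percentage change in Y is approximately 3.00 times as large.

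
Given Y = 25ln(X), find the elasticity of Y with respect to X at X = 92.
Elasticity = 1/ln(92) ≈ 0.2212

Elasticity = (dY/dX) · (X/Y)

dY/dX = 25/X
At X = 92: dY/dX = 25/92, Y = 25·ln(92)

Elasticity = (25/92) · (92 / (25·ln(92))) = 1/ln(92) ≈ 0.2212

Interpretation: for a small percentage change in X, the percentage change in Y is approximately 0.22 times as large.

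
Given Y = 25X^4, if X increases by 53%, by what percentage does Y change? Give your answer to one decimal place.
448.0%

For Y = 25X^4:
If X → X(1 + 0.53)
Then Y → Y · (1 + 0.53)^4
     ≈ Y · 5.4798

Percentage change = ((1 + 0.53)^4 − 1) × 100% ≈ 448.0%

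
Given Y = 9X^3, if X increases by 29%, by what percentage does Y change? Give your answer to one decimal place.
114.7%

For Y = 9X^3:
If X → X(1 + 0.29)
Then Y → Y · (1 + 0.29)^3
     ≈ Y · 2.1467

Percentage change = ((1 + 0.29)^3 − 1) × 100% ≈ 114.7%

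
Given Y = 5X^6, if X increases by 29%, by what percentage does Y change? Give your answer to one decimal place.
360.8%

For Y = 5X^6:
If X → X(1 + 0.29)
Then Y → Y · (1 + 0.29)^6
     ≈ Y · 4.6083

Percentage change = ((1 + 0.29)^6 − 1) × 100% ≈ 360.8%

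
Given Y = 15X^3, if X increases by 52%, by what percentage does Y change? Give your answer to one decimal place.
251.2%

For Y = 15X^3:
If X → X(1 + 0.52)
Then Y → Y · (1 + 0.52)^3
     ≈ Y · 3.5118

Percentage change = ((1 + 0.52)^3 − 1) × 100% ≈ 251.2%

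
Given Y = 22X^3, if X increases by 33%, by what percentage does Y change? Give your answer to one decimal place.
135.3%

For Y = 22X^3:
If X → X(1 + 0.33)
Then Y → Y · (1 + 0.33)^3
     ≈ Y · 2.3526

Percentage change = ((1 + 0.33)^3 − 1) × 100% ≈ 135.3%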